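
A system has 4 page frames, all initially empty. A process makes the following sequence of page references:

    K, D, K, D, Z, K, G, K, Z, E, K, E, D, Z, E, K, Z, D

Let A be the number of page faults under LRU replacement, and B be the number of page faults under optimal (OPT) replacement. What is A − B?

Under LRU: F F . . F . F . . F . . F . . . . . → 6 faults.
Under OPT: F F . . F . F . . F . . . . . . . . → 5 faults.
A − B = 6 − 5 = 1.

1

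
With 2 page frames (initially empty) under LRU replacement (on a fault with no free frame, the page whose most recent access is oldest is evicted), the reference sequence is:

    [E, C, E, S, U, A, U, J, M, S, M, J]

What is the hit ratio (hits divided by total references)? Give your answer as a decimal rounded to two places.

0.25

E → fault, frames [E]
C → fault, frames [E, C]
E → hit
S → fault, evict C, frames [E, S]
U → fault, evict E, frames [S, U]
A → fault, evict S, frames [U, A]
U → hit
J → fault, evict A, frames [U, J]
M → fault, evict U, frames [J, M]
S → fault, evict J, frames [M, S]
M → hit
J → fault, evict S, frames [M, J]
Hits: 3 of 12 references → 3/12 = 0.2500.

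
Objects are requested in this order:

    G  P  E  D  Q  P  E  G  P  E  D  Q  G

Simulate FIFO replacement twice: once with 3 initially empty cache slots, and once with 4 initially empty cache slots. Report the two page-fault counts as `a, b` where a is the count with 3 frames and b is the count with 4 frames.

10, 11

3 frames: F F F F F F F F . . F F . → 10 faults.
4 frames: F F F F F . . F F F F F F → 11 faults.
11 > 10: adding a frame increased faults — Belady's anomaly.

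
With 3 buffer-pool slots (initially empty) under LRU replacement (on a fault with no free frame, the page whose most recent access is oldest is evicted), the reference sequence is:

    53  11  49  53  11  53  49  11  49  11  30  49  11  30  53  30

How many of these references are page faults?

53 -> miss, frames [53]
11 -> miss, frames [53, 11]
49 -> miss, frames [53, 11, 49]
53 -> hit
11 -> hit
53 -> hit
49 -> hit
11 -> hit
49 -> hit
11 -> hit
30 -> miss, evict 53, frames [49, 11, 30]
49 -> hit
11 -> hit
30 -> hit
53 -> miss, evict 49, frames [11, 30, 53]
30 -> hit
Page faults: 5.

5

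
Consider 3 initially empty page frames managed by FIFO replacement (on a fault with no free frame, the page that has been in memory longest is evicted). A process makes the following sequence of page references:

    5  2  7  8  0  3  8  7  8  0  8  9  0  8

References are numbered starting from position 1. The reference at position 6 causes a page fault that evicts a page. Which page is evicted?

7

pos 1: 5 -> fault, frames [5]
pos 2: 2 -> fault, frames [5, 2]
pos 3: 7 -> fault, frames [5, 2, 7]
pos 4: 8 -> fault, evict 5, frames [2, 7, 8]
pos 5: 0 -> fault, evict 2, frames [7, 8, 0]
pos 6: 3 -> fault, evict 7, frames [8, 0, 3]
At position 6, page 7 is evicted.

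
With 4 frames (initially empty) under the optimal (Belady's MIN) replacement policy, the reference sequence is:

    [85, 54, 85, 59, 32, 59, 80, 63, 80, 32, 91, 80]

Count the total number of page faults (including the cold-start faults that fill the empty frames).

85 → miss, frames (85)
54 → miss, frames (85 54)
85 → hit
59 → miss, frames (85 54 59)
32 → miss, frames (85 54 59 32)
59 → hit
80 → miss, evict 59, frames (85 54 32 80)
63 → miss, evict 54, frames (85 32 80 63)
80 → hit
32 → hit
91 → miss, evict 63, frames (85 32 80 91)
80 → hit
Page faults: 7.

7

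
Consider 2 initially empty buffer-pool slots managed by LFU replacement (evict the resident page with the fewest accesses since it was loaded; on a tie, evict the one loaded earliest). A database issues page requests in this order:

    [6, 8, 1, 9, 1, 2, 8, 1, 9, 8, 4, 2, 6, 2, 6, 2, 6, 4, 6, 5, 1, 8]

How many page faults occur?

19

6 → miss, frames [6]
8 → miss, frames [6, 8]
1 → miss, evict 6, frames [8, 1]
9 → miss, evict 8, frames [1, 9]
1 → hit
2 → miss, evict 9, frames [1, 2]
8 → miss, evict 2, frames [1, 8]
1 → hit
9 → miss, evict 8, frames [1, 9]
8 → miss, evict 9, frames [1, 8]
4 → miss, evict 8, frames [1, 4]
2 → miss, evict 4, frames [1, 2]
6 → miss, evict 2, frames [1, 6]
2 → miss, evict 6, frames [1, 2]
6 → miss, evict 2, frames [1, 6]
2 → miss, evict 6, frames [1, 2]
6 → miss, evict 2, frames [1, 6]
4 → miss, evict 6, frames [1, 4]
6 → miss, evict 4, frames [1, 6]
5 → miss, evict 6, frames [1, 5]
1 → hit
8 → miss, evict 5, frames [1, 8]
Page faults: 19.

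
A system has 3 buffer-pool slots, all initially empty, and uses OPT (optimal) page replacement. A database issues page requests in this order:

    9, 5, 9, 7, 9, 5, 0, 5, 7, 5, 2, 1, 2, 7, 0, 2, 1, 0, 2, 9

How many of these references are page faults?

8

9: fault, frames {9}
5: fault, frames {9,5}
9: hit
7: fault, frames {9,5,7}
9: hit
5: hit
0: fault, evict 9, frames {5,7,0}
5: hit
7: hit
5: hit
2: fault, evict 5, frames {7,0,2}
1: fault, evict 0, frames {7,2,1}
2: hit
7: hit
0: fault, evict 7, frames {2,1,0}
2: hit
1: hit
0: hit
2: hit
9: fault, evict 0, frames {2,1,9}
Page faults: 8.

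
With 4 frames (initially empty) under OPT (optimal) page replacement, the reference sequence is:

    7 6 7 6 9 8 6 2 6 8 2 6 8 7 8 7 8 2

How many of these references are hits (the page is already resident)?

7 → miss, frames (7)
6 → miss, frames (7 6)
7 → hit
6 → hit
9 → miss, frames (7 6 9)
8 → miss, frames (7 6 9 8)
6 → hit
2 → miss, evict 9, frames (7 6 8 2)
6 → hit
8 → hit
2 → hit
6 → hit
8 → hit
7 → hit
8 → hit
7 → hit
8 → hit
2 → hit
Hits: 13.

13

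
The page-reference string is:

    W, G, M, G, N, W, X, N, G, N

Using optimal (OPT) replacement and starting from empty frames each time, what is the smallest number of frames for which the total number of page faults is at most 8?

f=1: 10 faults
f=2: 7 faults
f=3: 5 faults
f=4: 5 faults
f=5: 5 faults
Smallest f with faults ≤ 8 is 2.

2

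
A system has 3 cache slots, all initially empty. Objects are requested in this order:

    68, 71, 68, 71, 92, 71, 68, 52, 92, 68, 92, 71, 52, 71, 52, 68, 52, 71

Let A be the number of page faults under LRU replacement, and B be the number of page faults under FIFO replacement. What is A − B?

2

Under LRU: F F . . F . . F F . . F F . . F . . → 8 faults.
Under FIFO: F F . . F . . F . F . F . . . . . . → 6 faults.
A − B = 8 − 6 = 2.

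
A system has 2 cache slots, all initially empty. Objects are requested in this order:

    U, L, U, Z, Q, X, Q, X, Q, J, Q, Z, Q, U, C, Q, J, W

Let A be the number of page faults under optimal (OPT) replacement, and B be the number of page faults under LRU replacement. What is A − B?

Under OPT: F F . F F F . . . F . F . F F . F F → 11 faults.
Under LRU: F F . F F F . . . F . F . F F F F F → 12 faults.
A − B = 11 − 12 = -1.

-1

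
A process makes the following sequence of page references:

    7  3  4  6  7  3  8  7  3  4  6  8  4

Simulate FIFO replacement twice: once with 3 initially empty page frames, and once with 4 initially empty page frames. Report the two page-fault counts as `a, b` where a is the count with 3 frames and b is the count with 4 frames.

9, 10

3 frames: F F F F F F F . . F F . . → 9 faults.
4 frames: F F F F . . F F F F F F . → 10 faults.
10 > 9: adding a frame increased faults — Belady's anomaly.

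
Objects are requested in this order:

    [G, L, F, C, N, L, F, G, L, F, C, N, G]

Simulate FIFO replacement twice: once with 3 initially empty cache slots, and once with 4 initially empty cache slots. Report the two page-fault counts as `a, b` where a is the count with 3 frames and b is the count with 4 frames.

10, 11

3 frames: F F F F F F F F . . F F . → 10 faults.
4 frames: F F F F F . . F F F F F F → 11 faults.
11 > 10: adding a frame increased faults — Belady's anomaly.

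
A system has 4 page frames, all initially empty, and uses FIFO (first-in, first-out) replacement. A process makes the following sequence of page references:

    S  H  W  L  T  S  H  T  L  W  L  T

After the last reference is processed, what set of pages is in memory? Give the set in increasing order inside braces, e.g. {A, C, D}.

S -> miss, frames {S}
H -> miss, frames {S,H}
W -> miss, frames {S,H,W}
L -> miss, frames {S,H,W,L}
T -> miss, evict S, frames {H,W,L,T}
S -> miss, evict H, frames {W,L,T,S}
H -> miss, evict W, frames {L,T,S,H}
T -> hit
L -> hit
W -> miss, evict L, frames {T,S,H,W}
L -> miss, evict T, frames {S,H,W,L}
T -> miss, evict S, frames {H,W,L,T}

{H, L, T, W}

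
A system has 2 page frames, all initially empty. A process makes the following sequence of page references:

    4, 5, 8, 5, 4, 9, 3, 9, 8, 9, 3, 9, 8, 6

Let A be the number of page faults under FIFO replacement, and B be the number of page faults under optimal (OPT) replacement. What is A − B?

Under FIFO: F F F . F F F . F F F . F F → 11 faults.
Under OPT: F F F . F F F . F . F . F F → 10 faults.
A − B = 11 − 10 = 1.

1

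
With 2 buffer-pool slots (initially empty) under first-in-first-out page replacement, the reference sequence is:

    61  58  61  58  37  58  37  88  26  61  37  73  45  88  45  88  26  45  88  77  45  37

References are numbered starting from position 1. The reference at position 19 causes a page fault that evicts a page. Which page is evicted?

26

pos 1: 61 → fault, frames {61}
pos 2: 58 → fault, frames {61,58}
pos 3: 61 → hit
pos 4: 58 → hit
pos 5: 37 → fault, evict 61, frames {58,37}
pos 6: 58 → hit
pos 7: 37 → hit
pos 8: 88 → fault, evict 58, frames {37,88}
pos 9: 26 → fault, evict 37, frames {88,26}
pos 10: 61 → fault, evict 88, frames {26,61}
pos 11: 37 → fault, evict 26, frames {61,37}
pos 12: 73 → fault, evict 61, frames {37,73}
pos 13: 45 → fault, evict 37, frames {73,45}
pos 14: 88 → fault, evict 73, frames {45,88}
pos 15: 45 → hit
pos 16: 88 → hit
pos 17: 26 → fault, evict 45, frames {88,26}
pos 18: 45 → fault, evict 88, frames {26,45}
pos 19: 88 → fault, evict 26, frames {45,88}
At position 19, page 26 is evicted.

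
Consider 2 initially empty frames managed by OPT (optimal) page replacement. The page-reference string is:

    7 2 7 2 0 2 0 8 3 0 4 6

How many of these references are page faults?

7 -> miss, frames (7)
2 -> miss, frames (7 2)
7 -> hit
2 -> hit
0 -> miss, evict 7, frames (2 0)
2 -> hit
0 -> hit
8 -> miss, evict 2, frames (0 8)
3 -> miss, evict 8, frames (0 3)
0 -> hit
4 -> miss, evict 3, frames (0 4)
6 -> miss, evict 4, frames (0 6)
Page faults: 7.

7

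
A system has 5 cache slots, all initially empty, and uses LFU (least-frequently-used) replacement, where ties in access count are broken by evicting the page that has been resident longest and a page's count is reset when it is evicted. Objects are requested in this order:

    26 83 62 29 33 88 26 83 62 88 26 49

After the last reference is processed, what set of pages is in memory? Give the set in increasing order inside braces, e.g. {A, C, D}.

26: fault, frames {26}
83: fault, frames {26,83}
62: fault, frames {26,83,62}
29: fault, frames {26,83,62,29}
33: fault, frames {26,83,62,29,33}
88: fault, evict 26, frames {83,62,29,33,88}
26: fault, evict 83, frames {62,29,33,88,26}
83: fault, evict 62, frames {29,33,88,26,83}
62: fault, evict 29, frames {33,88,26,83,62}
88: hit
26: hit
49: fault, evict 33, frames {88,26,83,62,49}

{26, 49, 62, 83, 88}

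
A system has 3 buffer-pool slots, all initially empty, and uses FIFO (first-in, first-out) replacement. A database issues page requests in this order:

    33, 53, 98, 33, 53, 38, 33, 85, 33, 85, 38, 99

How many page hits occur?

33 → miss, frames [33]
53 → miss, frames [33, 53]
98 → miss, frames [33, 53, 98]
33 → hit
53 → hit
38 → miss, evict 33, frames [53, 98, 38]
33 → miss, evict 53, frames [98, 38, 33]
85 → miss, evict 98, frames [38, 33, 85]
33 → hit
85 → hit
38 → hit
99 → miss, evict 38, frames [33, 85, 99]
Hits: 5.

5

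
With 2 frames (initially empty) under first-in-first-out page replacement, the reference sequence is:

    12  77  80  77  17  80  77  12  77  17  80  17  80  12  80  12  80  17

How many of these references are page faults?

12 → fault, frames [12]
77 → fault, frames [12, 77]
80 → fault, evict 12, frames [77, 80]
77 → hit
17 → fault, evict 77, frames [80, 17]
80 → hit
77 → fault, evict 80, frames [17, 77]
12 → fault, evict 17, frames [77, 12]
77 → hit
17 → fault, evict 77, frames [12, 17]
80 → fault, evict 12, frames [17, 80]
17 → hit
80 → hit
12 → fault, evict 17, frames [80, 12]
80 → hit
12 → hit
80 → hit
17 → fault, evict 80, frames [12, 17]
Page faults: 10.

10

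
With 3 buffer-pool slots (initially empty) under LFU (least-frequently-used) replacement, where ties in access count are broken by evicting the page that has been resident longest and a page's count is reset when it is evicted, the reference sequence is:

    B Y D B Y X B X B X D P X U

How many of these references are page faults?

7

B → fault, frames [B]
Y → fault, frames [B, Y]
D → fault, frames [B, Y, D]
B → hit
Y → hit
X → fault, evict D, frames [B, Y, X]
B → hit
X → hit
B → hit
X → hit
D → fault, evict Y, frames [B, X, D]
P → fault, evict D, frames [B, X, P]
X → hit
U → fault, evict P, frames [B, X, U]
Page faults: 7.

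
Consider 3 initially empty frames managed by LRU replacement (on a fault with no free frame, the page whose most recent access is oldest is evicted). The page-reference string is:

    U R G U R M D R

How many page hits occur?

3

U: miss, frames (U)
R: miss, frames (U R)
G: miss, frames (U R G)
U: hit
R: hit
M: miss, evict G, frames (U R M)
D: miss, evict U, frames (R M D)
R: hit
Hits: 3.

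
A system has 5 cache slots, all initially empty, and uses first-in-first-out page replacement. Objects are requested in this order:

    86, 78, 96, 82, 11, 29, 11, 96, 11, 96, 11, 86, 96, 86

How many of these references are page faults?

86 -> miss, frames (86)
78 -> miss, frames (86 78)
96 -> miss, frames (86 78 96)
82 -> miss, frames (86 78 96 82)
11 -> miss, frames (86 78 96 82 11)
29 -> miss, evict 86, frames (78 96 82 11 29)
11 -> hit
96 -> hit
11 -> hit
96 -> hit
11 -> hit
86 -> miss, evict 78, frames (96 82 11 29 86)
96 -> hit
86 -> hit
Page faults: 7.

7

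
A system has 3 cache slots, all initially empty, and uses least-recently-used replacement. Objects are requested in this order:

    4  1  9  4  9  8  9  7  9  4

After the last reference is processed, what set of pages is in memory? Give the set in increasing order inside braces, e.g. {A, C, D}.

4: fault, frames [4]
1: fault, frames [4, 1]
9: fault, frames [4, 1, 9]
4: hit
9: hit
8: fault, evict 1, frames [4, 9, 8]
9: hit
7: fault, evict 4, frames [8, 9, 7]
9: hit
4: fault, evict 8, frames [7, 9, 4]

{4, 7, 9}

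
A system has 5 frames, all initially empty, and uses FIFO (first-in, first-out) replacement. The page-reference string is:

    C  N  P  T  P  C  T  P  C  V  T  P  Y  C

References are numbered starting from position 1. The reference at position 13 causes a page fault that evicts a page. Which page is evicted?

pos 1: C -> fault, frames {C}
pos 2: N -> fault, frames {C,N}
pos 3: P -> fault, frames {C,N,P}
pos 4: T -> fault, frames {C,N,P,T}
pos 5: P -> hit
pos 6: C -> hit
pos 7: T -> hit
pos 8: P -> hit
pos 9: C -> hit
pos 10: V -> fault, frames {C,N,P,T,V}
pos 11: T -> hit
pos 12: P -> hit
pos 13: Y -> fault, evict C, frames {N,P,T,V,Y}
At position 13, page C is evicted.

C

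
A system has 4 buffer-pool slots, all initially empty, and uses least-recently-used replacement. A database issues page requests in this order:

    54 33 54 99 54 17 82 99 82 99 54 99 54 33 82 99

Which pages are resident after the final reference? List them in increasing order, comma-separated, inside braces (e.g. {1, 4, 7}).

54: miss, frames (54)
33: miss, frames (54 33)
54: hit
99: miss, frames (33 54 99)
54: hit
17: miss, frames (33 99 54 17)
82: miss, evict 33, frames (99 54 17 82)
99: hit
82: hit
99: hit
54: hit
99: hit
54: hit
33: miss, evict 17, frames (82 99 54 33)
82: hit
99: hit

{33, 54, 82, 99}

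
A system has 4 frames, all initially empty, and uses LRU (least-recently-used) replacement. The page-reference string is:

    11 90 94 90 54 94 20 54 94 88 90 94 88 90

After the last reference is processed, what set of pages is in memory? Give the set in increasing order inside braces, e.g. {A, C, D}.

11 -> fault, frames (11)
90 -> fault, frames (11 90)
94 -> fault, frames (11 90 94)
90 -> hit
54 -> fault, frames (11 94 90 54)
94 -> hit
20 -> fault, evict 11, frames (90 54 94 20)
54 -> hit
94 -> hit
88 -> fault, evict 90, frames (20 54 94 88)
90 -> fault, evict 20, frames (54 94 88 90)
94 -> hit
88 -> hit
90 -> hit

{54, 88, 90, 94}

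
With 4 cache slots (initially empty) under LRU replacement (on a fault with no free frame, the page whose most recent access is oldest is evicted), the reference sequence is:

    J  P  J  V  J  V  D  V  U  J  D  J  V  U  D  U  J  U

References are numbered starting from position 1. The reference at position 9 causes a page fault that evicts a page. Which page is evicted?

pos 1: J: fault, frames [J]
pos 2: P: fault, frames [J, P]
pos 3: J: hit
pos 4: V: fault, frames [P, J, V]
pos 5: J: hit
pos 6: V: hit
pos 7: D: fault, frames [P, J, V, D]
pos 8: V: hit
pos 9: U: fault, evict P, frames [J, D, V, U]
At position 9, page P is evicted.

P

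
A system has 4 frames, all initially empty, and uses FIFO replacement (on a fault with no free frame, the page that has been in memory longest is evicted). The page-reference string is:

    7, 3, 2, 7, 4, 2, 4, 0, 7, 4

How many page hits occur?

4

7 -> fault, frames {7}
3 -> fault, frames {7,3}
2 -> fault, frames {7,3,2}
7 -> hit
4 -> fault, frames {7,3,2,4}
2 -> hit
4 -> hit
0 -> fault, evict 7, frames {3,2,4,0}
7 -> fault, evict 3, frames {2,4,0,7}
4 -> hit
Hits: 4.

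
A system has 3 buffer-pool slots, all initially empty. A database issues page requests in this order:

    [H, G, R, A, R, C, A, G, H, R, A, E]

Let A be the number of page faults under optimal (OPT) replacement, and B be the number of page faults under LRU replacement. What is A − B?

-2

Under OPT: F F F F . F . . F F . F → 8 faults.
Under LRU: F F F F . F . F F F F F → 10 faults.
A − B = 8 − 10 = -2.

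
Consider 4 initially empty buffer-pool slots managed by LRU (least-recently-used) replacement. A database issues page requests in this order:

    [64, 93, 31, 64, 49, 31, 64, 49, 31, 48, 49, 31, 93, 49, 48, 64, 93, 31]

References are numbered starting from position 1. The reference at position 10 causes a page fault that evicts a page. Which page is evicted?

93

pos 1: 64 -> miss, frames [64]
pos 2: 93 -> miss, frames [64, 93]
pos 3: 31 -> miss, frames [64, 93, 31]
pos 4: 64 -> hit
pos 5: 49 -> miss, frames [93, 31, 64, 49]
pos 6: 31 -> hit
pos 7: 64 -> hit
pos 8: 49 -> hit
pos 9: 31 -> hit
pos 10: 48 -> miss, evict 93, frames [64, 49, 31, 48]
At position 10, page 93 is evicted.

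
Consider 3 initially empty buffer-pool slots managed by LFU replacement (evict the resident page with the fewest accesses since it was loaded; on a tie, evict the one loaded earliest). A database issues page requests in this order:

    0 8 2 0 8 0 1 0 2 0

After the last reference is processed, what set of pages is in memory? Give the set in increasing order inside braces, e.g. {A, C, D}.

0: miss, frames {0}
8: miss, frames {0,8}
2: miss, frames {0,8,2}
0: hit
8: hit
0: hit
1: miss, evict 2, frames {0,8,1}
0: hit
2: miss, evict 1, frames {0,8,2}
0: hit

{0, 2, 8}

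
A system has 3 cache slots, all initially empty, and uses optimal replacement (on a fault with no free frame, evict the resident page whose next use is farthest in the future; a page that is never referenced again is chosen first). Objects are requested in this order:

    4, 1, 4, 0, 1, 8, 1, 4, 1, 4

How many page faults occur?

4

4: fault, frames {4}
1: fault, frames {4,1}
4: hit
0: fault, frames {4,1,0}
1: hit
8: fault, evict 0, frames {4,1,8}
1: hit
4: hit
1: hit
4: hit
Page faults: 4.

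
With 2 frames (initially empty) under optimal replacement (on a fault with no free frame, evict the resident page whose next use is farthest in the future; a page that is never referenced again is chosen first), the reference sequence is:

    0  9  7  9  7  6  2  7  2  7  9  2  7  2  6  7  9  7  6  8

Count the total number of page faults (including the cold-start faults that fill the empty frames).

11

0: fault, frames {0}
9: fault, frames {0,9}
7: fault, evict 0, frames {9,7}
9: hit
7: hit
6: fault, evict 9, frames {7,6}
2: fault, evict 6, frames {7,2}
7: hit
2: hit
7: hit
9: fault, evict 7, frames {2,9}
2: hit
7: fault, evict 9, frames {2,7}
2: hit
6: fault, evict 2, frames {7,6}
7: hit
9: fault, evict 6, frames {7,9}
7: hit
6: fault, evict 9, frames {7,6}
8: fault, evict 6, frames {7,8}
Page faults: 11.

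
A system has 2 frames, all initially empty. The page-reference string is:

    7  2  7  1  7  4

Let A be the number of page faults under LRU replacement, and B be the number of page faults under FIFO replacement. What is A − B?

-1

Under LRU: F F . F . F → 4 faults.
Under FIFO: F F . F F F → 5 faults.
A − B = 4 − 5 = -1.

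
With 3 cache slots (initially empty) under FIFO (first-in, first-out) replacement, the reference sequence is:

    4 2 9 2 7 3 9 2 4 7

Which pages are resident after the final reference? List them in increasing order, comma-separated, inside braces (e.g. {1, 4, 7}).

4 -> miss, frames (4)
2 -> miss, frames (4 2)
9 -> miss, frames (4 2 9)
2 -> hit
7 -> miss, evict 4, frames (2 9 7)
3 -> miss, evict 2, frames (9 7 3)
9 -> hit
2 -> miss, evict 9, frames (7 3 2)
4 -> miss, evict 7, frames (3 2 4)
7 -> miss, evict 3, frames (2 4 7)

{2, 4, 7}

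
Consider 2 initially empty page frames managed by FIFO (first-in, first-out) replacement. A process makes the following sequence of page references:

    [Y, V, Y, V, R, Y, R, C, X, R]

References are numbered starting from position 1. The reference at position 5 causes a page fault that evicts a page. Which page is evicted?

pos 1: Y: fault, frames (Y)
pos 2: V: fault, frames (Y V)
pos 3: Y: hit
pos 4: V: hit
pos 5: R: fault, evict Y, frames (V R)
At position 5, page Y is evicted.

Y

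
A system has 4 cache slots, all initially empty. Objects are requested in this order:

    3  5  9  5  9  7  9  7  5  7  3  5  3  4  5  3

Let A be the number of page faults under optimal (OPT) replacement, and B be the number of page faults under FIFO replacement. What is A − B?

-1

Under OPT: F F F . . F . . . . . . . F . . → 5 faults.
Under FIFO: F F F . . F . . . . . . . F . F → 6 faults.
A − B = 5 − 6 = -1.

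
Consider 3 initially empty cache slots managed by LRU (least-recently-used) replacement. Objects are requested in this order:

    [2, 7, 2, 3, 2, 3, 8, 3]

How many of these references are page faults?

2 → miss, frames (2)
7 → miss, frames (2 7)
2 → hit
3 → miss, frames (7 2 3)
2 → hit
3 → hit
8 → miss, evict 7, frames (2 3 8)
3 → hit
Page faults: 4.

4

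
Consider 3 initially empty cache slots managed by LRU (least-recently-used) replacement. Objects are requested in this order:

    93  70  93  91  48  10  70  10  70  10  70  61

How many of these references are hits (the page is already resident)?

5

93 -> miss, frames {93}
70 -> miss, frames {93,70}
93 -> hit
91 -> miss, frames {70,93,91}
48 -> miss, evict 70, frames {93,91,48}
10 -> miss, evict 93, frames {91,48,10}
70 -> miss, evict 91, frames {48,10,70}
10 -> hit
70 -> hit
10 -> hit
70 -> hit
61 -> miss, evict 48, frames {10,70,61}
Hits: 5.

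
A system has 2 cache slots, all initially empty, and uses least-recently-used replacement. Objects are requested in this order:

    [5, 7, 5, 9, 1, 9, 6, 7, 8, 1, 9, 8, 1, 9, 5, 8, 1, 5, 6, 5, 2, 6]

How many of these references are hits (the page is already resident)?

5: fault, frames [5]
7: fault, frames [5, 7]
5: hit
9: fault, evict 7, frames [5, 9]
1: fault, evict 5, frames [9, 1]
9: hit
6: fault, evict 1, frames [9, 6]
7: fault, evict 9, frames [6, 7]
8: fault, evict 6, frames [7, 8]
1: fault, evict 7, frames [8, 1]
9: fault, evict 8, frames [1, 9]
8: fault, evict 1, frames [9, 8]
1: fault, evict 9, frames [8, 1]
9: fault, evict 8, frames [1, 9]
5: fault, evict 1, frames [9, 5]
8: fault, evict 9, frames [5, 8]
1: fault, evict 5, frames [8, 1]
5: fault, evict 8, frames [1, 5]
6: fault, evict 1, frames [5, 6]
5: hit
2: fault, evict 6, frames [5, 2]
6: fault, evict 5, frames [2, 6]
Hits: 3.

3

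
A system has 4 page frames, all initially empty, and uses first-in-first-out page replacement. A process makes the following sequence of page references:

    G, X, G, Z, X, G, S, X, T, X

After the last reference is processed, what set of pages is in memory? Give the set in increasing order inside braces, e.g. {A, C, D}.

G -> fault, frames {G}
X -> fault, frames {G,X}
G -> hit
Z -> fault, frames {G,X,Z}
X -> hit
G -> hit
S -> fault, frames {G,X,Z,S}
X -> hit
T -> fault, evict G, frames {X,Z,S,T}
X -> hit

{S, T, X, Z}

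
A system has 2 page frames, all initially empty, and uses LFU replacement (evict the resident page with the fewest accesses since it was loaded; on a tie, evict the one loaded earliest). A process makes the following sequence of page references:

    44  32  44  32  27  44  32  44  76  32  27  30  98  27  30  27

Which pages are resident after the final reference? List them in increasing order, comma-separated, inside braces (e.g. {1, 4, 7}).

{27, 32}

44 → fault, frames (44)
32 → fault, frames (44 32)
44 → hit
32 → hit
27 → fault, evict 44, frames (32 27)
44 → fault, evict 27, frames (32 44)
32 → hit
44 → hit
76 → fault, evict 44, frames (32 76)
32 → hit
27 → fault, evict 76, frames (32 27)
30 → fault, evict 27, frames (32 30)
98 → fault, evict 30, frames (32 98)
27 → fault, evict 98, frames (32 27)
30 → fault, evict 27, frames (32 30)
27 → fault, evict 30, frames (32 27)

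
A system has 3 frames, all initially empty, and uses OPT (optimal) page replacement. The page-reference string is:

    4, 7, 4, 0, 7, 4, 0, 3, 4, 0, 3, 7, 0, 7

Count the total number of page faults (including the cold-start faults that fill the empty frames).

4 → fault, frames (4)
7 → fault, frames (4 7)
4 → hit
0 → fault, frames (4 7 0)
7 → hit
4 → hit
0 → hit
3 → fault, evict 7, frames (4 0 3)
4 → hit
0 → hit
3 → hit
7 → fault, evict 3, frames (4 0 7)
0 → hit
7 → hit
Page faults: 5.

5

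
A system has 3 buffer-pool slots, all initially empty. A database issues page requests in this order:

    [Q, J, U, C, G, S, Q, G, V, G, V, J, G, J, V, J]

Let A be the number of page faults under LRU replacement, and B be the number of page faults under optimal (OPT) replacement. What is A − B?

Under LRU: F F F F F F F . F . . F . . . . → 9 faults.
Under OPT: F F F F F F . . F . . F . . . . → 8 faults.
A − B = 9 − 8 = 1.

1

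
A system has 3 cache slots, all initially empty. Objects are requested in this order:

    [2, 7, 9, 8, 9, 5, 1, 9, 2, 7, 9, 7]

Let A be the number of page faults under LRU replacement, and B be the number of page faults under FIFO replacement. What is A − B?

-1

Under LRU: F F F F . F F . F F . . → 8 faults.
Under FIFO: F F F F . F F F F F . . → 9 faults.
A − B = 8 − 9 = -1.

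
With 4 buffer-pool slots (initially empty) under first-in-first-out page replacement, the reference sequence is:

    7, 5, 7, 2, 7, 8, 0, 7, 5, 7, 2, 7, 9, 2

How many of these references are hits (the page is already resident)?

5

7: miss, frames (7)
5: miss, frames (7 5)
7: hit
2: miss, frames (7 5 2)
7: hit
8: miss, frames (7 5 2 8)
0: miss, evict 7, frames (5 2 8 0)
7: miss, evict 5, frames (2 8 0 7)
5: miss, evict 2, frames (8 0 7 5)
7: hit
2: miss, evict 8, frames (0 7 5 2)
7: hit
9: miss, evict 0, frames (7 5 2 9)
2: hit
Hits: 5.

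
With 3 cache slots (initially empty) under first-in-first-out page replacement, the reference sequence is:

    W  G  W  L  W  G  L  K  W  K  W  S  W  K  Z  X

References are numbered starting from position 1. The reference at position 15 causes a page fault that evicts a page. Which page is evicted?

K

pos 1: W -> fault, frames [W]
pos 2: G -> fault, frames [W, G]
pos 3: W -> hit
pos 4: L -> fault, frames [W, G, L]
pos 5: W -> hit
pos 6: G -> hit
pos 7: L -> hit
pos 8: K -> fault, evict W, frames [G, L, K]
pos 9: W -> fault, evict G, frames [L, K, W]
pos 10: K -> hit
pos 11: W -> hit
pos 12: S -> fault, evict L, frames [K, W, S]
pos 13: W -> hit
pos 14: K -> hit
pos 15: Z -> fault, evict K, frames [W, S, Z]
At position 15, page K is evicted.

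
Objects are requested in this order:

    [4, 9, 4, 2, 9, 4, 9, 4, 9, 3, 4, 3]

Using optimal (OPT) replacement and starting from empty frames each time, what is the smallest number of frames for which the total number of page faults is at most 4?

f=1: 12 faults
f=2: 5 faults
f=3: 4 faults
f=4: 4 faults
Smallest f with faults ≤ 4 is 3.

3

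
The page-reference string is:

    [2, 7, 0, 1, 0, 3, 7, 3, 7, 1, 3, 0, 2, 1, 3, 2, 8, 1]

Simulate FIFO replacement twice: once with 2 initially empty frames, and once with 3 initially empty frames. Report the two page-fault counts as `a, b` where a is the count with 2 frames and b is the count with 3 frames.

2 frames: F F F F . F F . . F F F F F F F F F → 15 faults.
3 frames: F F F F . F F . . . . F F F F . F . → 11 faults.
11 < 15: adding a frame reduced faults, as is typical.

15, 11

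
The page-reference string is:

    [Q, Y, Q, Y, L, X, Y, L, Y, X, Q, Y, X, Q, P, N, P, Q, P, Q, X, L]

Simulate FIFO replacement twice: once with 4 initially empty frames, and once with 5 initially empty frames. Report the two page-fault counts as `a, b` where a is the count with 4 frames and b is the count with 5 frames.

8, 7

4 frames: F F . . F F . . . . . . . . F F . F . . . F → 8 faults.
5 frames: F F . . F F . . . . . . . . F F . F . . . . → 7 faults.
7 < 8: adding a frame reduced faults, as is typical.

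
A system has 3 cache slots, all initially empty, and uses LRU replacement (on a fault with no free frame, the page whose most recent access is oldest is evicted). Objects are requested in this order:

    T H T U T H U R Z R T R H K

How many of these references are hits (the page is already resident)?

6

T: fault, frames [T]
H: fault, frames [T, H]
T: hit
U: fault, frames [H, T, U]
T: hit
H: hit
U: hit
R: fault, evict T, frames [H, U, R]
Z: fault, evict H, frames [U, R, Z]
R: hit
T: fault, evict U, frames [Z, R, T]
R: hit
H: fault, evict Z, frames [T, R, H]
K: fault, evict T, frames [R, H, K]
Hits: 6.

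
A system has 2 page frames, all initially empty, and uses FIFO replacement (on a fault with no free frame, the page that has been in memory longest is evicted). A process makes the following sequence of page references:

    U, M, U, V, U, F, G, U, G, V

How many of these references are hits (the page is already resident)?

U -> miss, frames [U]
M -> miss, frames [U, M]
U -> hit
V -> miss, evict U, frames [M, V]
U -> miss, evict M, frames [V, U]
F -> miss, evict V, frames [U, F]
G -> miss, evict U, frames [F, G]
U -> miss, evict F, frames [G, U]
G -> hit
V -> miss, evict G, frames [U, V]
Hits: 2.

2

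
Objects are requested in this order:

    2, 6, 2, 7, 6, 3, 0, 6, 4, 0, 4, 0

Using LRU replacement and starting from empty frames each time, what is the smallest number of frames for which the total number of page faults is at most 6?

f=1: 12 faults
f=2: 9 faults
f=3: 6 faults
f=4: 6 faults
f=5: 6 faults
f=6: 6 faults
Smallest f with faults ≤ 6 is 3.

3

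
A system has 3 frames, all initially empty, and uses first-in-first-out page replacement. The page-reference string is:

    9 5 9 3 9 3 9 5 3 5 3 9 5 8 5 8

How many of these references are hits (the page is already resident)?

9 -> fault, frames (9)
5 -> fault, frames (9 5)
9 -> hit
3 -> fault, frames (9 5 3)
9 -> hit
3 -> hit
9 -> hit
5 -> hit
3 -> hit
5 -> hit
3 -> hit
9 -> hit
5 -> hit
8 -> fault, evict 9, frames (5 3 8)
5 -> hit
8 -> hit
Hits: 12.

12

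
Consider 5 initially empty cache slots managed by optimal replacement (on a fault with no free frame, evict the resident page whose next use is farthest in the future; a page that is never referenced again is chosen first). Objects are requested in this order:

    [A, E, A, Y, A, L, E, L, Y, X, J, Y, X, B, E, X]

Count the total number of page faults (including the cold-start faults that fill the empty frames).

A: fault, frames (A)
E: fault, frames (A E)
A: hit
Y: fault, frames (A E Y)
A: hit
L: fault, frames (A E Y L)
E: hit
L: hit
Y: hit
X: fault, frames (A E Y L X)
J: fault, evict L, frames (A E Y X J)
Y: hit
X: hit
B: fault, evict J, frames (A E Y X B)
E: hit
X: hit
Page faults: 7.

7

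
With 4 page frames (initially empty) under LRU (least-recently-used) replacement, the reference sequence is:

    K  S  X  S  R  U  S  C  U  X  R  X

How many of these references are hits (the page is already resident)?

K → miss, frames [K]
S → miss, frames [K, S]
X → miss, frames [K, S, X]
S → hit
R → miss, frames [K, X, S, R]
U → miss, evict K, frames [X, S, R, U]
S → hit
C → miss, evict X, frames [R, U, S, C]
U → hit
X → miss, evict R, frames [S, C, U, X]
R → miss, evict S, frames [C, U, X, R]
X → hit
Hits: 4.

4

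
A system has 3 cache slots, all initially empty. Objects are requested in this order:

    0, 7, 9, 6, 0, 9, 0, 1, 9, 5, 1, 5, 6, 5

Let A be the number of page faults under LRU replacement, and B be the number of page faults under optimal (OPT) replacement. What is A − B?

2

Under LRU: F F F F F . . F . F . . F . → 8 faults.
Under OPT: F F F F . . . F . F . . . . → 6 faults.
A − B = 8 − 6 = 2.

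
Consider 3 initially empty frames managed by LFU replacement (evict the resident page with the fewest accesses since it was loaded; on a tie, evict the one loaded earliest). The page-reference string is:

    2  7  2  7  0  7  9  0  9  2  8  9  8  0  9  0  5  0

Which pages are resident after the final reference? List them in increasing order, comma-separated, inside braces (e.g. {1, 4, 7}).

2: fault, frames (2)
7: fault, frames (2 7)
2: hit
7: hit
0: fault, frames (2 7 0)
7: hit
9: fault, evict 0, frames (2 7 9)
0: fault, evict 9, frames (2 7 0)
9: fault, evict 0, frames (2 7 9)
2: hit
8: fault, evict 9, frames (2 7 8)
9: fault, evict 8, frames (2 7 9)
8: fault, evict 9, frames (2 7 8)
0: fault, evict 8, frames (2 7 0)
9: fault, evict 0, frames (2 7 9)
0: fault, evict 9, frames (2 7 0)
5: fault, evict 0, frames (2 7 5)
0: fault, evict 5, frames (2 7 0)

{0, 2, 7}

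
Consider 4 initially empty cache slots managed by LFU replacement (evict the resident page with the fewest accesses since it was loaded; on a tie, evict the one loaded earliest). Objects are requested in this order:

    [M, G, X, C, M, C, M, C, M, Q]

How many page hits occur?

M -> miss, frames {M}
G -> miss, frames {M,G}
X -> miss, frames {M,G,X}
C -> miss, frames {M,G,X,C}
M -> hit
C -> hit
M -> hit
C -> hit
M -> hit
Q -> miss, evict G, frames {M,X,C,Q}
Hits: 5.

5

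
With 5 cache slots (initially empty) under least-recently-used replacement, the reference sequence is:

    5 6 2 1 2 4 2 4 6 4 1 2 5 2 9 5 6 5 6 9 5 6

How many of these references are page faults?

7

5 -> fault, frames {5}
6 -> fault, frames {5,6}
2 -> fault, frames {5,6,2}
1 -> fault, frames {5,6,2,1}
2 -> hit
4 -> fault, frames {5,6,1,2,4}
2 -> hit
4 -> hit
6 -> hit
4 -> hit
1 -> hit
2 -> hit
5 -> hit
2 -> hit
9 -> fault, evict 6, frames {4,1,5,2,9}
5 -> hit
6 -> fault, evict 4, frames {1,2,9,5,6}
5 -> hit
6 -> hit
9 -> hit
5 -> hit
6 -> hit
Page faults: 7.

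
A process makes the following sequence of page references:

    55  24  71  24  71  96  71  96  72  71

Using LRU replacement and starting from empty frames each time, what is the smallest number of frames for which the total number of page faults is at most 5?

f=1: 10 faults
f=2: 6 faults
f=3: 5 faults
f=4: 5 faults
f=5: 5 faults
Smallest f with faults ≤ 5 is 3.

3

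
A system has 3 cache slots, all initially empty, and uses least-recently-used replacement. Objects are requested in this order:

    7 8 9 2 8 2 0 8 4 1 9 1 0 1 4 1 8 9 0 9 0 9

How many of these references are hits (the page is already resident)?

9

7: fault, frames (7)
8: fault, frames (7 8)
9: fault, frames (7 8 9)
2: fault, evict 7, frames (8 9 2)
8: hit
2: hit
0: fault, evict 9, frames (8 2 0)
8: hit
4: fault, evict 2, frames (0 8 4)
1: fault, evict 0, frames (8 4 1)
9: fault, evict 8, frames (4 1 9)
1: hit
0: fault, evict 4, frames (9 1 0)
1: hit
4: fault, evict 9, frames (0 1 4)
1: hit
8: fault, evict 0, frames (4 1 8)
9: fault, evict 4, frames (1 8 9)
0: fault, evict 1, frames (8 9 0)
9: hit
0: hit
9: hit
Hits: 9.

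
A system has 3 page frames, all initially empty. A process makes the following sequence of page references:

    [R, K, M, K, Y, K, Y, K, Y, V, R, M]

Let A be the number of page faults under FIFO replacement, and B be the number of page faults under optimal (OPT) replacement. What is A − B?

Under FIFO: F F F . F . . . . F F F → 7 faults.
Under OPT: F F F . F . . . . F . F → 6 faults.
A − B = 7 − 6 = 1.

1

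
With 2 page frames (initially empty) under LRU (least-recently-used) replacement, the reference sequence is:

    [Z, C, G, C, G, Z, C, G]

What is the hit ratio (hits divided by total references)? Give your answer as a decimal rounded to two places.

Z → fault, frames {Z}
C → fault, frames {Z,C}
G → fault, evict Z, frames {C,G}
C → hit
G → hit
Z → fault, evict C, frames {G,Z}
C → fault, evict G, frames {Z,C}
G → fault, evict Z, frames {C,G}
Hits: 2 of 8 references → 2/8 = 0.2500.

0.25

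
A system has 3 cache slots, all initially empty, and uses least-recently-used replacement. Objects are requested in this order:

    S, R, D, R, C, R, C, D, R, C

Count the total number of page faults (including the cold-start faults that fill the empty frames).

S -> miss, frames [S]
R -> miss, frames [S, R]
D -> miss, frames [S, R, D]
R -> hit
C -> miss, evict S, frames [D, R, C]
R -> hit
C -> hit
D -> hit
R -> hit
C -> hit
Page faults: 4.

4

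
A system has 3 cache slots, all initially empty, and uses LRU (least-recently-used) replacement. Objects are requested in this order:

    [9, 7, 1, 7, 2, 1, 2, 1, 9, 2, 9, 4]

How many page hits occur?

6

9: fault, frames [9]
7: fault, frames [9, 7]
1: fault, frames [9, 7, 1]
7: hit
2: fault, evict 9, frames [1, 7, 2]
1: hit
2: hit
1: hit
9: fault, evict 7, frames [2, 1, 9]
2: hit
9: hit
4: fault, evict 1, frames [2, 9, 4]
Hits: 6.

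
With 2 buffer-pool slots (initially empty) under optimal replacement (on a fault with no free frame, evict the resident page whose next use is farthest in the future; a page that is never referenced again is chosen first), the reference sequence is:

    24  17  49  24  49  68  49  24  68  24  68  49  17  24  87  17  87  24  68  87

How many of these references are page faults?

10

24: fault, frames (24)
17: fault, frames (24 17)
49: fault, evict 17, frames (24 49)
24: hit
49: hit
68: fault, evict 24, frames (49 68)
49: hit
24: fault, evict 49, frames (68 24)
68: hit
24: hit
68: hit
49: fault, evict 68, frames (24 49)
17: fault, evict 49, frames (24 17)
24: hit
87: fault, evict 24, frames (17 87)
17: hit
87: hit
24: fault, evict 17, frames (87 24)
68: fault, evict 24, frames (87 68)
87: hit
Page faults: 10.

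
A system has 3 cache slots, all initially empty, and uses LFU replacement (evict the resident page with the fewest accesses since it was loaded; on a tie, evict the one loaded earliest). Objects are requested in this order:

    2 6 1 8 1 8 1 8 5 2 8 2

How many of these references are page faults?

2 -> miss, frames {2}
6 -> miss, frames {2,6}
1 -> miss, frames {2,6,1}
8 -> miss, evict 2, frames {6,1,8}
1 -> hit
8 -> hit
1 -> hit
8 -> hit
5 -> miss, evict 6, frames {1,8,5}
2 -> miss, evict 5, frames {1,8,2}
8 -> hit
2 -> hit
Page faults: 6.

6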